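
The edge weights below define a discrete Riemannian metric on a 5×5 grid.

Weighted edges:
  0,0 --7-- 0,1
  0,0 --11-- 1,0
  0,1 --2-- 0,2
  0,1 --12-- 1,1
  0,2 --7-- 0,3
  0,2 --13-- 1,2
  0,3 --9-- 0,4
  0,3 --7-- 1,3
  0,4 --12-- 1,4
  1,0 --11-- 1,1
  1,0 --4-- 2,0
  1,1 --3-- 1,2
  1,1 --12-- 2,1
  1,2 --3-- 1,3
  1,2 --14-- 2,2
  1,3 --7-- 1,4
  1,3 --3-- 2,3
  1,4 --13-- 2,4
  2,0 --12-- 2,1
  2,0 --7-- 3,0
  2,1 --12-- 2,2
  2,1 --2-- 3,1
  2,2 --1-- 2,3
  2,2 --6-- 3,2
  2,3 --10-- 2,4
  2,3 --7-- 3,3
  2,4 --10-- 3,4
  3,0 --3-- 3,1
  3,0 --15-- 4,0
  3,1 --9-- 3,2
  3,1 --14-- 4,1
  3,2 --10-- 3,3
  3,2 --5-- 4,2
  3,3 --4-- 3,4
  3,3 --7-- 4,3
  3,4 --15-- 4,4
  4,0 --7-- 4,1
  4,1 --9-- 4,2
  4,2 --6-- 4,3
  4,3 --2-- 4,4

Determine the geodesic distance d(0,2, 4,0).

Shortest path: 0,2 → 0,3 → 1,3 → 2,3 → 2,2 → 3,2 → 4,2 → 4,1 → 4,0, total weight = 45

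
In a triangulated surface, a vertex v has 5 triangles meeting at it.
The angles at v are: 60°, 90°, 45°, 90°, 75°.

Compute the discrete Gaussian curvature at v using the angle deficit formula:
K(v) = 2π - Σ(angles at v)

Sum of angles = 360°. K = 360° - 360° = 0°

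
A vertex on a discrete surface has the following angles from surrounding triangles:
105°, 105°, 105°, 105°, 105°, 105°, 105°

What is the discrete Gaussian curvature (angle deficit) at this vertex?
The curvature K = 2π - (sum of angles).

Sum of angles = 735°. K = 360° - 735° = -375° = -25π/12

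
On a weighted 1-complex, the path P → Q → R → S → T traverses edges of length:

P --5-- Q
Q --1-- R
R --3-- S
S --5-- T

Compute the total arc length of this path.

Arc length = 5 + 1 + 3 + 5 = 14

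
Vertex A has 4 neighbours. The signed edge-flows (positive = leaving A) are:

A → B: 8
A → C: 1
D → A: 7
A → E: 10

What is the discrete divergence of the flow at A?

Divergence = sum of outgoing flows = 8 + 1 + (-7) + 10 = 12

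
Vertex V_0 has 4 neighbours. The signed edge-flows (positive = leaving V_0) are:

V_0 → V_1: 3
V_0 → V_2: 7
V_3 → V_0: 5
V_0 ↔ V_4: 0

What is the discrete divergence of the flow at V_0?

Divergence = sum of outgoing flows = 3 + 7 + (-5) + 0 = 5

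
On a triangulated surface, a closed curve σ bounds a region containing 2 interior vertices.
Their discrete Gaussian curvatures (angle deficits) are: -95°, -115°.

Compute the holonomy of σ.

Holonomy = total enclosed curvature = (-95°) + (-115°) = -210°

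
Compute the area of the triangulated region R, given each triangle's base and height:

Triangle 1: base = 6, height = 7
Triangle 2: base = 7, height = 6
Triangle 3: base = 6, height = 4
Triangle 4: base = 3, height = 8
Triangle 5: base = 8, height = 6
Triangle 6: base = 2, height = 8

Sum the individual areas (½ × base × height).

(1/2)×6×7 + (1/2)×7×6 + (1/2)×6×4 + (1/2)×3×8 + (1/2)×8×6 + (1/2)×2×8 = 98.0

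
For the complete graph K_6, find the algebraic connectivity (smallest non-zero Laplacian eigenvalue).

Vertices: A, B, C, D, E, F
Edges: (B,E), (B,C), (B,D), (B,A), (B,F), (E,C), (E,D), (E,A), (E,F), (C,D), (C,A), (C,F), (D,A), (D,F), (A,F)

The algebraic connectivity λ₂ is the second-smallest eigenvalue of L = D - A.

For the complete graph K_n, L = nI − J (J = all-ones matrix). J has eigenvalues n (once, eigenvector 𝟙) and 0 (multiplicity n−1), so L has eigenvalues 0 (once) and n (multiplicity n−1). Here n = 6: eigenvalue 0 once and 6 with multiplicity 5.
Laplacian eigenvalues: [0.0, 6.0, 6.0, 6.0, 6.0, 6.0]. Algebraic connectivity (smallest non-zero eigenvalue) = 6.0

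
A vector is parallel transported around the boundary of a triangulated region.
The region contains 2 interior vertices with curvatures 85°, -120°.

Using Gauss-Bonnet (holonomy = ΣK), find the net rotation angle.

Holonomy = total enclosed curvature = 85° + (-120°) = -35°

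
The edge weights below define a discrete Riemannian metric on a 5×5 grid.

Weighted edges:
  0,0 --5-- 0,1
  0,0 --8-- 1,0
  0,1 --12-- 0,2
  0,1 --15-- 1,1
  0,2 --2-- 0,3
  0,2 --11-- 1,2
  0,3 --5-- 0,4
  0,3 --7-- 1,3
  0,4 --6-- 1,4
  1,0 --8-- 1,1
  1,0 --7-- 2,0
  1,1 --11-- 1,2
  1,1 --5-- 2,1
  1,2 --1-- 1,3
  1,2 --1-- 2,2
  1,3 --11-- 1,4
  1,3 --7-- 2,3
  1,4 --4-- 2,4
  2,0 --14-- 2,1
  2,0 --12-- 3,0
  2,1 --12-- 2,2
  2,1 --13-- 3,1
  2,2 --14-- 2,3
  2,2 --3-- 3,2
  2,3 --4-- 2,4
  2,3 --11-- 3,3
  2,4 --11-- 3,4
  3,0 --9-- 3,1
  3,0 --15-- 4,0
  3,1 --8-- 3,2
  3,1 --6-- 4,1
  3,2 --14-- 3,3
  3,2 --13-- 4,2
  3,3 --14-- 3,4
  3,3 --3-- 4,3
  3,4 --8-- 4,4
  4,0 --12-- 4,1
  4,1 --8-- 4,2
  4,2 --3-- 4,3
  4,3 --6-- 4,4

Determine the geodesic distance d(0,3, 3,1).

Shortest path: 0,3 → 1,3 → 1,2 → 2,2 → 3,2 → 3,1, total weight = 20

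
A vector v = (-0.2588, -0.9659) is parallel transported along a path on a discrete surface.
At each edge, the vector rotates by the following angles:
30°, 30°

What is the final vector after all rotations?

Total rotation: 30° + 30° = 60°. Final vector: (0.7071, -0.7071)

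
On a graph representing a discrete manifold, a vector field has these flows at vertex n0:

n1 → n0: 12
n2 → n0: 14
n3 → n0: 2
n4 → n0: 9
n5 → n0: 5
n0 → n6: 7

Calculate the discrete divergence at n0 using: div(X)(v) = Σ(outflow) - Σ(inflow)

Divergence = sum of outgoing flows = (-12) + (-14) + (-2) + (-9) + (-5) + 7 = -35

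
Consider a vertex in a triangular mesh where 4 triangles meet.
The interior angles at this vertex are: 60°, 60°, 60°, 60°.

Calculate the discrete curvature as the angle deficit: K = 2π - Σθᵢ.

Sum of angles = 240°. K = 360° - 240° = 120° = 2π/3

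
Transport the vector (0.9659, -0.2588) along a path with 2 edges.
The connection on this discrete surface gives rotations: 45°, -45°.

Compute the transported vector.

Total rotation: 45° + (-45°) = 0°. Final vector: (0.9659, -0.2588)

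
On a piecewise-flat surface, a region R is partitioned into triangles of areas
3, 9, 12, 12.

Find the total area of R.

3 + 9 + 12 + 12 = 36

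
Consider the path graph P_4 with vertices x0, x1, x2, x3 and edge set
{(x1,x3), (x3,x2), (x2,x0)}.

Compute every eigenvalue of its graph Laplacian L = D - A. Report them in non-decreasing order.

The path graph P_n has Laplacian eigenvalues λ_k = 2 − 2cos(kπ/n), k = 0, 1, …, n−1. Here n = 4:
k=0: 2 − 2cos(0) = 0.0; k=1: 2 − 2cos(π/4) = 0.5858; k=2: 2 − 2cos(π/2) = 2.0; k=3: 2 − 2cos(3π/4) = 3.4142.
Laplacian eigenvalues (increasing order): [0.0, 0.5858, 2.0, 3.4142]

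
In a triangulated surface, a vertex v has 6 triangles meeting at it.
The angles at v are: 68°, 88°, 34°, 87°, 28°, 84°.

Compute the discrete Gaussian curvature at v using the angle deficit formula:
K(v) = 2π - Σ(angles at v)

Sum of angles = 389°. K = 360° - 389° = -29° = -29π/180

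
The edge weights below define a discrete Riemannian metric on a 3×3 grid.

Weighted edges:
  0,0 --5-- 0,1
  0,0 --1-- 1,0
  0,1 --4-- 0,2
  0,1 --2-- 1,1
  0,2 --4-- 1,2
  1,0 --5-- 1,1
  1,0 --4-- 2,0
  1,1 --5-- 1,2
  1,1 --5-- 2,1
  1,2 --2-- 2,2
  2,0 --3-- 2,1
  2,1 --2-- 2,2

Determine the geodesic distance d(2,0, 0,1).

Shortest path: 2,0 → 1,0 → 0,0 → 0,1, total weight = 10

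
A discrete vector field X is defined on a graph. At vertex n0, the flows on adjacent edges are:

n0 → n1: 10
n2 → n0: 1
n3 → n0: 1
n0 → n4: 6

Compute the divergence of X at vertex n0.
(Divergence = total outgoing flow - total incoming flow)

Divergence = sum of outgoing flows = 10 + (-1) + (-1) + 6 = 14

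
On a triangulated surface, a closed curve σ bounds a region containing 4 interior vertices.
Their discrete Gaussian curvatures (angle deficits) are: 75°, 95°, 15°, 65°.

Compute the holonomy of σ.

Holonomy = total enclosed curvature = 75° + 95° + 15° + 65° = 250°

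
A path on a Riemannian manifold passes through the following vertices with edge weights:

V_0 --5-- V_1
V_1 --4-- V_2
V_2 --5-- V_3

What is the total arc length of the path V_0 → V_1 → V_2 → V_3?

Arc length = 5 + 4 + 5 = 14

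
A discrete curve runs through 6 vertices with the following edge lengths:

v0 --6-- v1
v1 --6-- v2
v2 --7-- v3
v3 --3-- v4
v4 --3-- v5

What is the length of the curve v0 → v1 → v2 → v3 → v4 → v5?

Arc length = 6 + 6 + 7 + 3 + 3 = 25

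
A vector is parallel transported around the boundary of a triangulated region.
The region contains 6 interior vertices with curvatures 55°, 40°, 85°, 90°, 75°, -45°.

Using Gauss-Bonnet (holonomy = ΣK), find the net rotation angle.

Holonomy = total enclosed curvature = 55° + 40° + 85° + 90° + 75° + (-45°) = 300°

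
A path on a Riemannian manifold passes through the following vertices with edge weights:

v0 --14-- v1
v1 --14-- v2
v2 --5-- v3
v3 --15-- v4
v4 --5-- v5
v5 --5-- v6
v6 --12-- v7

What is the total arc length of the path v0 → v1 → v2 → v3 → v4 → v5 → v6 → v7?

Arc length = 14 + 14 + 5 + 15 + 5 + 5 + 12 = 70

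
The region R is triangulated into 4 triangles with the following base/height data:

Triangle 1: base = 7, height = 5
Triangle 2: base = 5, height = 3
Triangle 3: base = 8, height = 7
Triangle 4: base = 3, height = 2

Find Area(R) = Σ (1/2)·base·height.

(1/2)×7×5 + (1/2)×5×3 + (1/2)×8×7 + (1/2)×3×2 = 56.0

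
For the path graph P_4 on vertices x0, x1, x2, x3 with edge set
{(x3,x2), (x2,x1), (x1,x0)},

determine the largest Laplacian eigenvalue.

The path graph P_n has Laplacian eigenvalues λ_k = 2 − 2cos(kπ/n), k = 0, 1, …, n−1. Here n = 4:
k=0: 2 − 2cos(0) = 0.0; k=1: 2 − 2cos(π/4) = 0.5858; k=2: 2 − 2cos(π/2) = 2.0; k=3: 2 − 2cos(3π/4) = 3.4142.
Laplacian eigenvalues: [0.0, 0.5858, 2.0, 3.4142]. Largest eigenvalue (spectral radius) = 3.4142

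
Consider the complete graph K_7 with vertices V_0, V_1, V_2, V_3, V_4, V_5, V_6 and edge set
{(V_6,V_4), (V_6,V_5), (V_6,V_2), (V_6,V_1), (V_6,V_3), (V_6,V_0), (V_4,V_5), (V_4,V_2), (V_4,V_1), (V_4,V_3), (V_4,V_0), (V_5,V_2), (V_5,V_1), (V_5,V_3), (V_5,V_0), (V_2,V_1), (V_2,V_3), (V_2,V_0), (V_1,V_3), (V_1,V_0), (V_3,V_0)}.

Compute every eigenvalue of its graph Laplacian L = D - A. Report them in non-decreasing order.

For the complete graph K_n, L = nI − J (J = all-ones matrix). J has eigenvalues n (once, eigenvector 𝟙) and 0 (multiplicity n−1), so L has eigenvalues 0 (once) and n (multiplicity n−1). Here n = 7: eigenvalue 0 once and 7 with multiplicity 6.
Laplacian eigenvalues (increasing order): [0.0, 7.0, 7.0, 7.0, 7.0, 7.0, 7.0]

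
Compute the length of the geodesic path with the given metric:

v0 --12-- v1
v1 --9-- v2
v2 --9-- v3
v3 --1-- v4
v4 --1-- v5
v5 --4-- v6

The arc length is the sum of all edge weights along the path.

Arc length = 12 + 9 + 9 + 1 + 1 + 4 = 36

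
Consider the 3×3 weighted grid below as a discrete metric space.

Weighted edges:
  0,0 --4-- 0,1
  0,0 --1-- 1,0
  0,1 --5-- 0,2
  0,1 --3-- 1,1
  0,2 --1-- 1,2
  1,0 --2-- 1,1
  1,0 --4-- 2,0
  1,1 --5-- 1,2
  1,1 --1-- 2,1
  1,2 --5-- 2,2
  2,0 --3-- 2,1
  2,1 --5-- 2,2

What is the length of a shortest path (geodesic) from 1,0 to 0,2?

Shortest path: 1,0 → 1,1 → 1,2 → 0,2, total weight = 8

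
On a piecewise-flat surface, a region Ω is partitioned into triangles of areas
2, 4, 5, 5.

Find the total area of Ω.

2 + 4 + 5 + 5 = 16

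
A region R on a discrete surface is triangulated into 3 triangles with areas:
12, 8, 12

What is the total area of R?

12 + 8 + 12 = 32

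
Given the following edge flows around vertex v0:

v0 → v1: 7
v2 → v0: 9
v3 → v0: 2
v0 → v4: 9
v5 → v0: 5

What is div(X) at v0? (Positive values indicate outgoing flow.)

Divergence = sum of outgoing flows = 7 + (-9) + (-2) + 9 + (-5) = 0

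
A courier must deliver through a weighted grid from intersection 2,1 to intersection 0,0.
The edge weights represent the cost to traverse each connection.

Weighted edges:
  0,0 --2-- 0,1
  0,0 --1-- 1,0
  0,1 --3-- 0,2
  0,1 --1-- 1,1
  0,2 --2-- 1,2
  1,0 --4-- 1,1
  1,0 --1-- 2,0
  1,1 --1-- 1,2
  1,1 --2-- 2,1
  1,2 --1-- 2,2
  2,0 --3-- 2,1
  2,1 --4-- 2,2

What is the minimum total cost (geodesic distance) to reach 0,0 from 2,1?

Shortest path: 2,1 → 1,1 → 0,1 → 0,0, total weight = 5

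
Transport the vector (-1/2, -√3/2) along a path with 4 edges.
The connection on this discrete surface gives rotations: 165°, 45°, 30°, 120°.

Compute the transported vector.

Total rotation: 165° + 45° + 30° + 120° = 360° ≡ 0° (mod 360°). Final vector: (-0.5000, -0.8660)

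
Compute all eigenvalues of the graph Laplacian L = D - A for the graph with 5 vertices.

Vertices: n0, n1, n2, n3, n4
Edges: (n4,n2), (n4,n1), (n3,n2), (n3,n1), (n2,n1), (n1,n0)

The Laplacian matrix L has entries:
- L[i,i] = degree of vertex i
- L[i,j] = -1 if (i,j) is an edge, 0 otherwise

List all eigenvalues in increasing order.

Degrees: deg(n0) = 1, deg(n1) = 4, deg(n2) = 3, deg(n3) = 2, deg(n4) = 2.
L = D − A with rows/columns ordered (n0, n1, n2, n3, n4):
  [ 1, -1,  0,  0,  0]
  [-1,  4, -1, -1, -1]
  [ 0, -1,  3, -1, -1]
  [ 0, -1, -1,  2,  0]
  [ 0, -1, -1,  0,  2]
Characteristic polynomial: det(λI − L) = λ(λ − 1)(λ − 2)(λ − 4)(λ − 5).
Roots: λ = 0; (λ − 1) = 0 ⇒ λ = 1; (λ − 2) = 0 ⇒ λ = 2; (λ − 4) = 0 ⇒ λ = 4; (λ − 5) = 0 ⇒ λ = 5.
(Check: the roots sum (with multiplicity) to 12, matching trace L = Σdeg = 2·6 = 12.)
Laplacian eigenvalues (increasing order): [0.0, 1.0, 2.0, 4.0, 5.0]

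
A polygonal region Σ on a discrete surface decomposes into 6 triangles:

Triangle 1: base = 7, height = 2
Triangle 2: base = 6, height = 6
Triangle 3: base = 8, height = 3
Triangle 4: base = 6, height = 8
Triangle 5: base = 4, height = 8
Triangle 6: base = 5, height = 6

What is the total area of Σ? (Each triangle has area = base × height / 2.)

(1/2)×7×2 + (1/2)×6×6 + (1/2)×8×3 + (1/2)×6×8 + (1/2)×4×8 + (1/2)×5×6 = 92.0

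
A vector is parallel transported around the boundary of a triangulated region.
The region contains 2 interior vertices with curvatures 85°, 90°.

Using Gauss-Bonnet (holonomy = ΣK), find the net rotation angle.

Holonomy = total enclosed curvature = 85° + 90° = 175°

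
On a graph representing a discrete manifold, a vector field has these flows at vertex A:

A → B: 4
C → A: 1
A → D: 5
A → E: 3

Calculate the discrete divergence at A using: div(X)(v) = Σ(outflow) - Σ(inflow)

Divergence = sum of outgoing flows = 4 + (-1) + 5 + 3 = 11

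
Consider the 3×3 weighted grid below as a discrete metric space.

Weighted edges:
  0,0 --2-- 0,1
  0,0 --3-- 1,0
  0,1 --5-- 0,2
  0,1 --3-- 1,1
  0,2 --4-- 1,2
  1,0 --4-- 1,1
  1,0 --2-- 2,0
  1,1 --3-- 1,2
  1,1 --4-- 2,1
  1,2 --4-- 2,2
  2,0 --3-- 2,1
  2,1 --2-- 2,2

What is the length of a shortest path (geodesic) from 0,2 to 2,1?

Shortest path: 0,2 → 1,2 → 2,2 → 2,1, total weight = 10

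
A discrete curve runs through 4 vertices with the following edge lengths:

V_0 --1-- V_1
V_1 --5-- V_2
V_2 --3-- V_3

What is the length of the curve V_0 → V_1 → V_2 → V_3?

Arc length = 1 + 5 + 3 = 9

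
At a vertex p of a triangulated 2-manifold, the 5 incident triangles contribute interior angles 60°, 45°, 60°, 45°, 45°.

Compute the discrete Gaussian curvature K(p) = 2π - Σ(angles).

Sum of angles = 255°. K = 360° - 255° = 105°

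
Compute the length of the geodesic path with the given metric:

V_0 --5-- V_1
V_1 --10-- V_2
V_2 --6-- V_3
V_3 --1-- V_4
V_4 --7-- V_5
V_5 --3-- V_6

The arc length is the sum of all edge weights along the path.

Arc length = 5 + 10 + 6 + 1 + 7 + 3 = 32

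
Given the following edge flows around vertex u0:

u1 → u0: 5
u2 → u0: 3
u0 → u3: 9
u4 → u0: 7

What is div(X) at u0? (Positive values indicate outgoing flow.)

Divergence = sum of outgoing flows = (-5) + (-3) + 9 + (-7) = -6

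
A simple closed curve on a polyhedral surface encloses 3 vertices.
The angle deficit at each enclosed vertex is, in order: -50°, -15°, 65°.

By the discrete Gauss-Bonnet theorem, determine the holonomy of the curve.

Holonomy = total enclosed curvature = (-50°) + (-15°) + 65° = 0°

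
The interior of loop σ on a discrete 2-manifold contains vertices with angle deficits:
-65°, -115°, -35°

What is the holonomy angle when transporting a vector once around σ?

Holonomy = total enclosed curvature = (-65°) + (-115°) + (-35°) = -215°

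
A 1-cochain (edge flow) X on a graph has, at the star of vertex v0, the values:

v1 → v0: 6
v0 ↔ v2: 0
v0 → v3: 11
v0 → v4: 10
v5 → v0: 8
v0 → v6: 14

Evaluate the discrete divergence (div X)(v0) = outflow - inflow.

Divergence = sum of outgoing flows = (-6) + 0 + 11 + 10 + (-8) + 14 = 21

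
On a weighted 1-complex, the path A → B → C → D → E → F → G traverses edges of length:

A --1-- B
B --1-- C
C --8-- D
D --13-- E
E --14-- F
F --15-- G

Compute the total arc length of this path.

Arc length = 1 + 1 + 8 + 13 + 14 + 15 = 52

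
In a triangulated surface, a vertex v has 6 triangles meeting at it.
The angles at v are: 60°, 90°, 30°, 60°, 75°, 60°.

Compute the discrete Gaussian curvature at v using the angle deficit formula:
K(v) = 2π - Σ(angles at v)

Sum of angles = 375°. K = 360° - 375° = -15°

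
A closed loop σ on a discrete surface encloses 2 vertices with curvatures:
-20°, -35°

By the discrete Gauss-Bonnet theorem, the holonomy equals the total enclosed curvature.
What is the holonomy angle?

Holonomy = total enclosed curvature = (-20°) + (-35°) = -55°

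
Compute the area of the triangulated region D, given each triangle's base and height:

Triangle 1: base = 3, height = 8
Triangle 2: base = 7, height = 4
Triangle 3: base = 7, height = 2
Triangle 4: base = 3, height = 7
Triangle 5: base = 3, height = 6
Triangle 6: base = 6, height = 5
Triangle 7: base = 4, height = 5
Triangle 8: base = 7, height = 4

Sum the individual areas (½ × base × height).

(1/2)×3×8 + (1/2)×7×4 + (1/2)×7×2 + (1/2)×3×7 + (1/2)×3×6 + (1/2)×6×5 + (1/2)×4×5 + (1/2)×7×4 = 91.5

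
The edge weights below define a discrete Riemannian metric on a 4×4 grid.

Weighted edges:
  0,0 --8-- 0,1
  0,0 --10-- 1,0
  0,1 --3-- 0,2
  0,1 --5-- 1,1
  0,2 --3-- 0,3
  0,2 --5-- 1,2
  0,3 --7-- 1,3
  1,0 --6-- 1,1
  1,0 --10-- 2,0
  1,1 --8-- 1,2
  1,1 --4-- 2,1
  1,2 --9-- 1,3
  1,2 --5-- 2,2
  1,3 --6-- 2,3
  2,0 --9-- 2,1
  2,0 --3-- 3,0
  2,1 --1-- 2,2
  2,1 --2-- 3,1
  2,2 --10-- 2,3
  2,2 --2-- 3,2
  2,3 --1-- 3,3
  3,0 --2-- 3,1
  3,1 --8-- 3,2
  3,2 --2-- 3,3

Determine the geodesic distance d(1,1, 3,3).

Shortest path: 1,1 → 2,1 → 2,2 → 3,2 → 3,3, total weight = 9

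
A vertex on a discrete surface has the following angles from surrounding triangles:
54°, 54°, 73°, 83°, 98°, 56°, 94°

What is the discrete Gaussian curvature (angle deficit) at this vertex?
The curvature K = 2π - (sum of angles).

Sum of angles = 512°. K = 360° - 512° = -152° = -38π/45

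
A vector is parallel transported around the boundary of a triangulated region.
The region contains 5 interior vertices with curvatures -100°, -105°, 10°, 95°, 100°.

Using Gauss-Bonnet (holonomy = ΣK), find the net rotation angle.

Holonomy = total enclosed curvature = (-100°) + (-105°) + 10° + 95° + 100° = 0°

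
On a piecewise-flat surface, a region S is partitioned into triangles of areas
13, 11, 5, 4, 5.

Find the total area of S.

13 + 11 + 5 + 4 + 5 = 38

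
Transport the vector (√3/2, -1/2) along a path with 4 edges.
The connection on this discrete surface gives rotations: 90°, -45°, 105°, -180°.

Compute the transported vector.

Total rotation: 90° + (-45°) + 105° + (-180°) = -30°. Final vector: (0.5000, -0.8660)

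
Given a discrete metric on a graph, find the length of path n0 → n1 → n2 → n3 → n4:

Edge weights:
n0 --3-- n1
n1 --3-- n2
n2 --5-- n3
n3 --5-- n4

Arc length = 3 + 3 + 5 + 5 = 16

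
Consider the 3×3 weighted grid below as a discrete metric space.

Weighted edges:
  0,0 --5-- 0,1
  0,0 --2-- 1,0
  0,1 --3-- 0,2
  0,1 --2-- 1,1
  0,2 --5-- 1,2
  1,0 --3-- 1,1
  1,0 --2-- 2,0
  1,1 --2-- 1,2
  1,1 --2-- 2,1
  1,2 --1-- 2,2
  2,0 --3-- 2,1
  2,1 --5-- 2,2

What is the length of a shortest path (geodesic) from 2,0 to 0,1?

Shortest path: 2,0 → 1,0 → 1,1 → 0,1, total weight = 7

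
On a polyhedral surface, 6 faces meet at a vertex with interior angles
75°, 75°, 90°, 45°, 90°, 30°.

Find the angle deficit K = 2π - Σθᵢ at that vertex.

Sum of angles = 405°. K = 360° - 405° = -45° = -π/4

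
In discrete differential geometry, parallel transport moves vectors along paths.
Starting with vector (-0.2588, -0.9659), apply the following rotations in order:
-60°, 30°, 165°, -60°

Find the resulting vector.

Total rotation: (-60°) + 30° + 165° + (-60°) = 75°. Final vector: (0.8660, -0.5000)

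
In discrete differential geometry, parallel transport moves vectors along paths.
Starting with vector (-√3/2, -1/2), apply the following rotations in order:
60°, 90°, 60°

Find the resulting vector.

Total rotation: 60° + 90° + 60° = 210° ≡ -150° (mod 360°). Final vector: (0.5000, 0.8660)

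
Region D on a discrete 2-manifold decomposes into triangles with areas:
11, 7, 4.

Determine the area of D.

11 + 7 + 4 = 22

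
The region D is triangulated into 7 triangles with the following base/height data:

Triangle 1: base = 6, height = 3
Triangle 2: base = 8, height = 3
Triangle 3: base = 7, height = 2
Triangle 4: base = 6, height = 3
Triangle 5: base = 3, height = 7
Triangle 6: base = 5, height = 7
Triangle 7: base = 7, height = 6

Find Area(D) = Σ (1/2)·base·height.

(1/2)×6×3 + (1/2)×8×3 + (1/2)×7×2 + (1/2)×6×3 + (1/2)×3×7 + (1/2)×5×7 + (1/2)×7×6 = 86.0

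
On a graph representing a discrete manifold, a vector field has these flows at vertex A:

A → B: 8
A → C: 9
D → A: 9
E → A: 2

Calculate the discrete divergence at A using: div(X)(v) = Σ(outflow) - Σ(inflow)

Divergence = sum of outgoing flows = 8 + 9 + (-9) + (-2) = 6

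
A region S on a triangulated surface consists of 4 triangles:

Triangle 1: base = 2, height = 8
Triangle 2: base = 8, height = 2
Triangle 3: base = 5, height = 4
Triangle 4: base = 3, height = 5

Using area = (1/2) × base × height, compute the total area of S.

(1/2)×2×8 + (1/2)×8×2 + (1/2)×5×4 + (1/2)×3×5 = 33.5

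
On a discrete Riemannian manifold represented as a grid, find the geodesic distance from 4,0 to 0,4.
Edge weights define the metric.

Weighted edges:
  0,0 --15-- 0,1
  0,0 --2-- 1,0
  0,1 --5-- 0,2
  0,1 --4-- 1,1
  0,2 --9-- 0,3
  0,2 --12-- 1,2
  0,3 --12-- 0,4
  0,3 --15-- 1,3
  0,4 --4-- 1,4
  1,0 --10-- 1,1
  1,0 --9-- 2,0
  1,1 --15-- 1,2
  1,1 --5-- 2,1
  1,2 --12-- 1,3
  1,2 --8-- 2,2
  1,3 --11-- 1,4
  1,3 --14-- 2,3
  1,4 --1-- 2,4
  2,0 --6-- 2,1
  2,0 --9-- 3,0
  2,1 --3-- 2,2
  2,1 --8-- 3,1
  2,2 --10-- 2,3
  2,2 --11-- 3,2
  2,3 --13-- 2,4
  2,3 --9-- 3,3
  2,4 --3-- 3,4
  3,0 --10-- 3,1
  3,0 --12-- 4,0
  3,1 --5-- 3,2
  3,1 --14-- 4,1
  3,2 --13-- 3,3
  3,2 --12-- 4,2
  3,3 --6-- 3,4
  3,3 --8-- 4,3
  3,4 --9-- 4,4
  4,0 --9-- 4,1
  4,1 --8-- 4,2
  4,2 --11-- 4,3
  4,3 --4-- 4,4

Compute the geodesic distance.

Shortest path: 4,0 → 4,1 → 4,2 → 4,3 → 4,4 → 3,4 → 2,4 → 1,4 → 0,4, total weight = 49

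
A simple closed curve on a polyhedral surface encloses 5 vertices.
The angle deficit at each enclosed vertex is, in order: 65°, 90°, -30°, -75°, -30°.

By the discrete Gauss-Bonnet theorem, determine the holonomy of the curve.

Holonomy = total enclosed curvature = 65° + 90° + (-30°) + (-75°) + (-30°) = 20°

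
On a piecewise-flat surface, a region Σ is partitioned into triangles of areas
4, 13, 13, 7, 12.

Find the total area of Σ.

4 + 13 + 13 + 7 + 12 = 49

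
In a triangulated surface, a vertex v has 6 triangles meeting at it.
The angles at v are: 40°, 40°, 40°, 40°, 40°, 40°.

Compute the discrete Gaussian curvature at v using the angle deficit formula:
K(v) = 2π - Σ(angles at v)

Sum of angles = 240°. K = 360° - 240° = 120° = 2π/3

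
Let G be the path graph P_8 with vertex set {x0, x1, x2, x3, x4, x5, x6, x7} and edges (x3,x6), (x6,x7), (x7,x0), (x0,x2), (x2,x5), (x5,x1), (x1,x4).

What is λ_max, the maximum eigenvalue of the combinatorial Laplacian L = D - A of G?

The path graph P_n has Laplacian eigenvalues λ_k = 2 − 2cos(kπ/n), k = 0, 1, …, n−1. Here n = 8:
k=0: 2 − 2cos(0) = 0.0; k=1: 2 − 2cos(π/8) = 0.1522; k=2: 2 − 2cos(π/4) = 0.5858; k=3: 2 − 2cos(3π/8) = 1.2346; k=4: 2 − 2cos(π/2) = 2.0; k=5: 2 − 2cos(5π/8) = 2.7654; k=6: 2 − 2cos(3π/4) = 3.4142; k=7: 2 − 2cos(7π/8) = 3.8478.
Laplacian eigenvalues: [0.0, 0.1522, 0.5858, 1.2346, 2.0, 2.7654, 3.4142, 3.8478]. Largest eigenvalue (spectral radius) = 3.8478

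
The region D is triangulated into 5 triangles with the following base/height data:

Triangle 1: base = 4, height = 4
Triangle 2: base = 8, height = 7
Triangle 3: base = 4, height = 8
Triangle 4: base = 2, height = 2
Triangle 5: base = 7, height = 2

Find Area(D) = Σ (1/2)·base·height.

(1/2)×4×4 + (1/2)×8×7 + (1/2)×4×8 + (1/2)×2×2 + (1/2)×7×2 = 61.0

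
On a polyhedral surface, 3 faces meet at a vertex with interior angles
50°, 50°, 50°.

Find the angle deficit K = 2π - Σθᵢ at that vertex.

Sum of angles = 150°. K = 360° - 150° = 210°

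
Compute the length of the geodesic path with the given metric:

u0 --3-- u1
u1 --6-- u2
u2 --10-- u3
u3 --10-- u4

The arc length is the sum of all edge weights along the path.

Arc length = 3 + 6 + 10 + 10 = 29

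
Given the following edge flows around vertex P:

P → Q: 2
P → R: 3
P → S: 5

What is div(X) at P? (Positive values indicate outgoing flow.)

Divergence = sum of outgoing flows = 2 + 3 + 5 = 10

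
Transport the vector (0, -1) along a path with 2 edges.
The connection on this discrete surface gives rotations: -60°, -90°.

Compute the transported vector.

Total rotation: (-60°) + (-90°) = -150°. Final vector: (-0.5000, 0.8660)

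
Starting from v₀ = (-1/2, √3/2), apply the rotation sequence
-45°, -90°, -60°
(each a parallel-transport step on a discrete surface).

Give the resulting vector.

Total rotation: (-45°) + (-90°) + (-60°) = -195° ≡ 165° (mod 360°). Final vector: (0.2588, -0.9659)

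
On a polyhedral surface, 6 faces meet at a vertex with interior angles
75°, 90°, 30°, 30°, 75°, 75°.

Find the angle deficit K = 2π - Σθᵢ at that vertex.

Sum of angles = 375°. K = 360° - 375° = -15° = -π/12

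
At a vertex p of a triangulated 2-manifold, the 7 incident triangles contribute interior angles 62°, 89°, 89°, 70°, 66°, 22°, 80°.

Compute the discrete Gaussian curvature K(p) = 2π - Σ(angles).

Sum of angles = 478°. K = 360° - 478° = -118° = -59π/90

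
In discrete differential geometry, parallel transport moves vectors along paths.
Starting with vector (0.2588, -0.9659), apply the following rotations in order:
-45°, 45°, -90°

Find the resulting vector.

Total rotation: (-45°) + 45° + (-90°) = -90°. Final vector: (-0.9659, -0.2588)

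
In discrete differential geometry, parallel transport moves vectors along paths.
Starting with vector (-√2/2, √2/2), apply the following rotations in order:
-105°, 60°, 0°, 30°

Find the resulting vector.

Total rotation: (-105°) + 60° + 0° + 30° = -15°. Final vector: (-0.5000, 0.8660)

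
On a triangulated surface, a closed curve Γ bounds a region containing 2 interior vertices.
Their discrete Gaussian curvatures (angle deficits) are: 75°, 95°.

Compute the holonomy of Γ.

Holonomy = total enclosed curvature = 75° + 95° = 170°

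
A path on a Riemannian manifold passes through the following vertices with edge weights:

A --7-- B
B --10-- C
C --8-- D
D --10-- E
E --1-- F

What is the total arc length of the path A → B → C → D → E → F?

Arc length = 7 + 10 + 8 + 10 + 1 = 36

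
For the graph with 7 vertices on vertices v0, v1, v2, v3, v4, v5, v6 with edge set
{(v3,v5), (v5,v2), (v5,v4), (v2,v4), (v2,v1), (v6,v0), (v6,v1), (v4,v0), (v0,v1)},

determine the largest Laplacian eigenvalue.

Degrees: deg(v0) = 3, deg(v1) = 3, deg(v2) = 3, deg(v3) = 1, deg(v4) = 3, deg(v5) = 3, deg(v6) = 2.
L = D − A with rows/columns ordered (v0, v1, v2, v3, v4, v5, v6):
  [ 3, -1,  0,  0, -1,  0, -1]
  [-1,  3, -1,  0,  0,  0, -1]
  [ 0, -1,  3,  0, -1, -1,  0]
  [ 0,  0,  0,  1,  0, -1,  0]
  [-1,  0, -1,  0,  3, -1,  0]
  [ 0,  0, -1, -1, -1,  3,  0]
  [-1, -1,  0,  0,  0,  0,  2]
Characteristic polynomial: det(λI − L) = λ(λ² − 4λ + 2)(λ² − 6λ + 7)(λ − 3)(λ − 5).
Roots: λ = 0; (λ² − 4λ + 2) = 0 ⇒ λ = 2 ± √2 ≈ 0.5858, 3.4142; (λ² − 6λ + 7) = 0 ⇒ λ = 3 ± √2 ≈ 1.5858, 4.4142; (λ − 3) = 0 ⇒ λ = 3; (λ − 5) = 0 ⇒ λ = 5.
(Check: the roots sum (with multiplicity) to 18, matching trace L = Σdeg = 2·9 = 18.)
Laplacian eigenvalues: [0.0, 0.5858, 1.5858, 3.0, 3.4142, 4.4142, 5.0]. Largest eigenvalue (spectral radius) = 5.0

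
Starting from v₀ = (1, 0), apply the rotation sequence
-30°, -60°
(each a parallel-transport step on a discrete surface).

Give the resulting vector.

Total rotation: (-30°) + (-60°) = -90°. Final vector: (0, -1)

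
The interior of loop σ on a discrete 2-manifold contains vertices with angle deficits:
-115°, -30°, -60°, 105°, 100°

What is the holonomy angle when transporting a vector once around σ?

Holonomy = total enclosed curvature = (-115°) + (-30°) + (-60°) + 105° + 100° = 0°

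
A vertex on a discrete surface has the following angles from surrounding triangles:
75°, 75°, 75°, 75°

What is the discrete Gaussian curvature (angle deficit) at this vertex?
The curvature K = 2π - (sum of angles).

Sum of angles = 300°. K = 360° - 300° = 60° = π/3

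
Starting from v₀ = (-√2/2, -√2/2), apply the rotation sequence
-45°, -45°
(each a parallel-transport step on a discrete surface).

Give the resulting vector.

Total rotation: (-45°) + (-45°) = -90°. Final vector: (-0.7071, 0.7071)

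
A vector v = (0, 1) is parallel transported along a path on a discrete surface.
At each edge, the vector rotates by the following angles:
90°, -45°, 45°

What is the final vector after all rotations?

Total rotation: 90° + (-45°) + 45° = 90°. Final vector: (-1, 0)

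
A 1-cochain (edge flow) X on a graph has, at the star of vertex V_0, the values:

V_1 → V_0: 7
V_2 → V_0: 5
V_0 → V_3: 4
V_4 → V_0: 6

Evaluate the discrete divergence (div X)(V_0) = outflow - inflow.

Divergence = sum of outgoing flows = (-7) + (-5) + 4 + (-6) = -14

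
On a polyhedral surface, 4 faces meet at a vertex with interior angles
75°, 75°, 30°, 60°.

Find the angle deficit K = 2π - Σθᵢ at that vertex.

Sum of angles = 240°. K = 360° - 240° = 120°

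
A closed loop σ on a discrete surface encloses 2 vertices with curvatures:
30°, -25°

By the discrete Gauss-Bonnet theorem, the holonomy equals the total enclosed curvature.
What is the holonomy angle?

Holonomy = total enclosed curvature = 30° + (-25°) = 5°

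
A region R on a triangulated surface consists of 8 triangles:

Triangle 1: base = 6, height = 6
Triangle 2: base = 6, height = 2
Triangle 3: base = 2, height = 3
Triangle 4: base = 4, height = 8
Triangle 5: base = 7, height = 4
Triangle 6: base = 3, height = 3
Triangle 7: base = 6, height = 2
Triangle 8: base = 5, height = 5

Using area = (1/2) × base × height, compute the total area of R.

(1/2)×6×6 + (1/2)×6×2 + (1/2)×2×3 + (1/2)×4×8 + (1/2)×7×4 + (1/2)×3×3 + (1/2)×6×2 + (1/2)×5×5 = 80.0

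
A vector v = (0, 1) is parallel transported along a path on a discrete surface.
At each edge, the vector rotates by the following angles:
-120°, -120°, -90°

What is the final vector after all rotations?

Total rotation: (-120°) + (-120°) + (-90°) = -330° ≡ 30° (mod 360°). Final vector: (-0.5000, 0.8660)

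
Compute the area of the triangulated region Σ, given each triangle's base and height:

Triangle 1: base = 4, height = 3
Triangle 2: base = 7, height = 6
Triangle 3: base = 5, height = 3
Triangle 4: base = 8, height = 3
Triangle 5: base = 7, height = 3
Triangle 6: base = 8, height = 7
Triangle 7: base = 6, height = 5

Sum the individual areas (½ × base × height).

(1/2)×4×3 + (1/2)×7×6 + (1/2)×5×3 + (1/2)×8×3 + (1/2)×7×3 + (1/2)×8×7 + (1/2)×6×5 = 100.0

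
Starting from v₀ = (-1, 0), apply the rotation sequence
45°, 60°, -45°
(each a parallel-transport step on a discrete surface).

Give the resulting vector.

Total rotation: 45° + 60° + (-45°) = 60°. Final vector: (-0.5000, -0.8660)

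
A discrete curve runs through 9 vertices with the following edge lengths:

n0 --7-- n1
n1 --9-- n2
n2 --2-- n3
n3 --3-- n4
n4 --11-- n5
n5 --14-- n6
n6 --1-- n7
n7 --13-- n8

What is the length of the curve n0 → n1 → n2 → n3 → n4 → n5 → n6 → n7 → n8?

Arc length = 7 + 9 + 2 + 3 + 11 + 14 + 1 + 13 = 60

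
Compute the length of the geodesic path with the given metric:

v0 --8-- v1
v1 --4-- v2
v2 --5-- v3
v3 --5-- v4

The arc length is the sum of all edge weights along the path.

Arc length = 8 + 4 + 5 + 5 = 22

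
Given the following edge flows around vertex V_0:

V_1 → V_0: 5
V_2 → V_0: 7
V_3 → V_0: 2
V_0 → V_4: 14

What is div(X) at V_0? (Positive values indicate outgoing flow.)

Divergence = sum of outgoing flows = (-5) + (-7) + (-2) + 14 = 0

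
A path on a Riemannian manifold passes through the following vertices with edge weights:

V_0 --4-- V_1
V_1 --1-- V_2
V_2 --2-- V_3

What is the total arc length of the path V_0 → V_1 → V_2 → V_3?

Arc length = 4 + 1 + 2 = 7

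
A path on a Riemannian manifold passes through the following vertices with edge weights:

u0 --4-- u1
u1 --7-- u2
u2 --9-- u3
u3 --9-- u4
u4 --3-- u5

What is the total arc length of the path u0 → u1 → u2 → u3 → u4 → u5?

Arc length = 4 + 7 + 9 + 9 + 3 = 32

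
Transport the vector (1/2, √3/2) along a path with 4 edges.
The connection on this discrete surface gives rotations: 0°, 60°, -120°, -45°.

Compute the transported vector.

Total rotation: 0° + 60° + (-120°) + (-45°) = -105°. Final vector: (0.7071, -0.7071)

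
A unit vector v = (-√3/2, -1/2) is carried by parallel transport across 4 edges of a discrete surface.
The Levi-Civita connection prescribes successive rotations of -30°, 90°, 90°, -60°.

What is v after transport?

Total rotation: (-30°) + 90° + 90° + (-60°) = 90°. Final vector: (0.5000, -0.8660)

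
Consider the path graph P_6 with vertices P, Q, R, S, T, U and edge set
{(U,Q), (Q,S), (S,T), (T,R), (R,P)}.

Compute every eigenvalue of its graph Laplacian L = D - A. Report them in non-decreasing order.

The path graph P_n has Laplacian eigenvalues λ_k = 2 − 2cos(kπ/n), k = 0, 1, …, n−1. Here n = 6:
k=0: 2 − 2cos(0) = 0.0; k=1: 2 − 2cos(π/6) = 0.2679; k=2: 2 − 2cos(π/3) = 1.0; k=3: 2 − 2cos(π/2) = 2.0; k=4: 2 − 2cos(2π/3) = 3.0; k=5: 2 − 2cos(5π/6) = 3.7321.
Laplacian eigenvalues (increasing order): [0.0, 0.2679, 1.0, 2.0, 3.0, 3.7321]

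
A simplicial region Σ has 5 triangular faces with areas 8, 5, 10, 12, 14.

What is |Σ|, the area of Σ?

8 + 5 + 10 + 12 + 14 = 49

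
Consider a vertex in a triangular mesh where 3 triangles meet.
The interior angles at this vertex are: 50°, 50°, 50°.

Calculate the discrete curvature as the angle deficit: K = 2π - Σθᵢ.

Sum of angles = 150°. K = 360° - 150° = 210°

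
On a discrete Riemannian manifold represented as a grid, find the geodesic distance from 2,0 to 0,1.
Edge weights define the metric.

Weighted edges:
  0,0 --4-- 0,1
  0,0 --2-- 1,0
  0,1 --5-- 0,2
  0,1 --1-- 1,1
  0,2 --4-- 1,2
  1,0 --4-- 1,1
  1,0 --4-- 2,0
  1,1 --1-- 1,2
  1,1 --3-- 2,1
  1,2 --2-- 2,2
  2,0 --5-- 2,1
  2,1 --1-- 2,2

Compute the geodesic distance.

Shortest path: 2,0 → 1,0 → 1,1 → 0,1, total weight = 9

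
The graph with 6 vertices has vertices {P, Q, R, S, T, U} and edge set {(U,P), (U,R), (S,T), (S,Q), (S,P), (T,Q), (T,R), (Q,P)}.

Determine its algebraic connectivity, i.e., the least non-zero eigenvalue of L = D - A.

Degrees: deg(P) = 3, deg(Q) = 3, deg(R) = 2, deg(S) = 3, deg(T) = 3, deg(U) = 2.
L = D − A with rows/columns ordered (P, Q, R, S, T, U):
  [ 3, -1,  0, -1,  0, -1]
  [-1,  3,  0, -1, -1,  0]
  [ 0,  0,  2,  0, -1, -1]
  [-1, -1,  0,  3, -1,  0]
  [ 0, -1, -1, -1,  3,  0]
  [-1,  0, -1,  0,  0,  2]
Characteristic polynomial: det(λI − L) = λ(λ² − 6λ + 6)(λ − 2)(λ − 4)².
Roots: λ = 0; (λ² − 6λ + 6) = 0 ⇒ λ = 3 ± √3 ≈ 1.2679, 4.7321; (λ − 2) = 0 ⇒ λ = 2; (λ − 4) = 0 ⇒ λ = 4 (multiplicity 2).
(Check: the roots sum (with multiplicity) to 16, matching trace L = Σdeg = 2·8 = 16.)
Laplacian eigenvalues: [0.0, 1.2679, 2.0, 4.0, 4.0, 4.7321]. Algebraic connectivity (smallest non-zero eigenvalue) = 1.2679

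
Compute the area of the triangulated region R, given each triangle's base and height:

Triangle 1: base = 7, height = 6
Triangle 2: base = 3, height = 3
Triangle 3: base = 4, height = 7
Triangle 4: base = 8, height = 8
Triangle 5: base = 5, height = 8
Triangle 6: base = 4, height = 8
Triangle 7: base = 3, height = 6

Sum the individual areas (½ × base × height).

(1/2)×7×6 + (1/2)×3×3 + (1/2)×4×7 + (1/2)×8×8 + (1/2)×5×8 + (1/2)×4×8 + (1/2)×3×6 = 116.5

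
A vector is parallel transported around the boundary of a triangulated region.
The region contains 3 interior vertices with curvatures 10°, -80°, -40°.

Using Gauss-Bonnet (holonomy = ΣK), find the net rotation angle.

Holonomy = total enclosed curvature = 10° + (-80°) + (-40°) = -110°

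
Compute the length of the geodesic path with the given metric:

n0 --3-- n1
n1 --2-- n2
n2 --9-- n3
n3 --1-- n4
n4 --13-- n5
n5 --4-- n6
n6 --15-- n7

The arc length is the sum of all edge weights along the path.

Arc length = 3 + 2 + 9 + 1 + 13 + 4 + 15 = 47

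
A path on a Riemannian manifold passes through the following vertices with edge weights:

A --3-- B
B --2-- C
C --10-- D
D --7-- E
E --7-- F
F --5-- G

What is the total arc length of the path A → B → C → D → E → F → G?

Arc length = 3 + 2 + 10 + 7 + 7 + 5 = 34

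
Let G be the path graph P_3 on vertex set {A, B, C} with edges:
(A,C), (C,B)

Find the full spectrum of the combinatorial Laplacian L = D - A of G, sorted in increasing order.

The path graph P_n has Laplacian eigenvalues λ_k = 2 − 2cos(kπ/n), k = 0, 1, …, n−1. Here n = 3:
k=0: 2 − 2cos(0) = 0.0; k=1: 2 − 2cos(π/3) = 1.0; k=2: 2 − 2cos(2π/3) = 3.0.
Laplacian eigenvalues (increasing order): [0.0, 1.0, 3.0]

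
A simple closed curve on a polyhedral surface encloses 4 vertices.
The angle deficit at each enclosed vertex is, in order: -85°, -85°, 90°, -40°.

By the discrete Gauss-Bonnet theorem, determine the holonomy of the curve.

Holonomy = total enclosed curvature = (-85°) + (-85°) + 90° + (-40°) = -120°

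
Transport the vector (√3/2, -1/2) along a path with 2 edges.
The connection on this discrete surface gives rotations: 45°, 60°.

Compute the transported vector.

Total rotation: 45° + 60° = 105°. Final vector: (0.2588, 0.9659)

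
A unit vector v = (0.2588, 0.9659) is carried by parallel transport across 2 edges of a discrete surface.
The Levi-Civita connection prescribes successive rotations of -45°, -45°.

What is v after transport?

Total rotation: (-45°) + (-45°) = -90°. Final vector: (0.9659, -0.2588)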